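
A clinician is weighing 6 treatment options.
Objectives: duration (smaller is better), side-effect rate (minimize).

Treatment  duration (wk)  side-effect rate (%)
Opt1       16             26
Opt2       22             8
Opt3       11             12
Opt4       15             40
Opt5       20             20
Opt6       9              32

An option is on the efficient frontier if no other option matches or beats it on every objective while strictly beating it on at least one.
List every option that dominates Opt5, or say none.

Opt3: duration 11≤20, side-effect rate 12≤20 — dominates Opt5.
Others (Opt1, Opt2, Opt4, Opt6) are each worse than Opt5 on at least one objective.

Opt3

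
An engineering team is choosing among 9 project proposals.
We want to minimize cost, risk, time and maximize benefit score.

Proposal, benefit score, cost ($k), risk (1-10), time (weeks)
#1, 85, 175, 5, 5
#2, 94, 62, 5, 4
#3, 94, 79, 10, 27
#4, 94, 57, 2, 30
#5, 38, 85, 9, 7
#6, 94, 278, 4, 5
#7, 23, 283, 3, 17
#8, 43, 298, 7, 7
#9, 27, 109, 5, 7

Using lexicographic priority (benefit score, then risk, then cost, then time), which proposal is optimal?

First maximize benefit score: best is 94, kept {#2, #3, #4, #6}.
Then minimize risk: best is 2, kept {#4}.

#4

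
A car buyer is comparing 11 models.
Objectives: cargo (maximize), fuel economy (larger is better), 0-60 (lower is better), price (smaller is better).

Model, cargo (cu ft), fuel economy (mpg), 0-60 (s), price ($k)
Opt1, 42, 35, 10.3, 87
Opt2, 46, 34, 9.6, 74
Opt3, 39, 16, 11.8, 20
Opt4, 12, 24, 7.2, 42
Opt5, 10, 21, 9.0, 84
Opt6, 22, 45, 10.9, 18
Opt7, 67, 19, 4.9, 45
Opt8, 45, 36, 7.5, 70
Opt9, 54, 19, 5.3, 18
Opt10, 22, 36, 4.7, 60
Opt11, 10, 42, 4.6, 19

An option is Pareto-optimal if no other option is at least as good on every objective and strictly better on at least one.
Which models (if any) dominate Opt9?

none

Opt1: worse on cargo (42 vs 54).
Opt2: worse on cargo (46 vs 54).
Opt3: worse on cargo (39 vs 54).
Opt4: worse on cargo (12 vs 54).
Opt5: worse on cargo (10 vs 54).
Opt6: worse on cargo (22 vs 54).
Opt7: worse on price (45 vs 18).
Opt8: worse on cargo (45 vs 54).
Opt10: worse on cargo (22 vs 54).
Opt11: worse on cargo (10 vs 54).
No option dominates Opt9.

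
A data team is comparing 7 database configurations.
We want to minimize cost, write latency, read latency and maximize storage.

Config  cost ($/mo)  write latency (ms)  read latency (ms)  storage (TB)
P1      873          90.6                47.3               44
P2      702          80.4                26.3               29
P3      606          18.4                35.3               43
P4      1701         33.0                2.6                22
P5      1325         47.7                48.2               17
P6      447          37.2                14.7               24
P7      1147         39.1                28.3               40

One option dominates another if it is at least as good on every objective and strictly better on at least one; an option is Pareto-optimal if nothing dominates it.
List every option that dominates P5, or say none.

P3, P6, P7

P3: cost 606≤1325, write latency 18.4≤47.7, read latency 35.3≤48.2, storage 43≥17 — dominates P5.
P6: cost 447≤1325, write latency 37.2≤47.7, read latency 14.7≤48.2, storage 24≥17 — dominates P5.
P7: cost 1147≤1325, write latency 39.1≤47.7, read latency 28.3≤48.2, storage 40≥17 — dominates P5.
Others (P1, P2, P4) are each worse than P5 on at least one objective.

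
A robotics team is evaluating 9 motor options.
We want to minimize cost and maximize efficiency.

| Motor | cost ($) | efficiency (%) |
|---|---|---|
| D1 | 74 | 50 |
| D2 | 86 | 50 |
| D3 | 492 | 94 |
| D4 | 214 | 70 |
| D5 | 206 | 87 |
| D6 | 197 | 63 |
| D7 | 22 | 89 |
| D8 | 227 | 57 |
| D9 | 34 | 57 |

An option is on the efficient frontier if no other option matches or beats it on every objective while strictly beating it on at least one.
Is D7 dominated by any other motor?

D1: worse on cost (74 vs 22).
D2: worse on cost (86 vs 22).
D3: worse on cost (492 vs 22).
D4: worse on cost (214 vs 22).
D5: worse on cost (206 vs 22).
D6: worse on cost (197 vs 22).
D8: worse on cost (227 vs 22).
D9: worse on cost (34 vs 22).
No option is at least as good as D7 on every objective and strictly better on one.

No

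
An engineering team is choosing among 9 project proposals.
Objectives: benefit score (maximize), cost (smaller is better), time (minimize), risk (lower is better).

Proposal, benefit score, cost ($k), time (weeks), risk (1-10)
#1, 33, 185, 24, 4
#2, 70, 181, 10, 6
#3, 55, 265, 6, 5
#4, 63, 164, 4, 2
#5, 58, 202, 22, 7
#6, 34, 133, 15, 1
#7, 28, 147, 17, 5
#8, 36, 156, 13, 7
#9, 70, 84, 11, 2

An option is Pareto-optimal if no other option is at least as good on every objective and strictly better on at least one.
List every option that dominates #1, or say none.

#4, #6, #9

#4: benefit score 63≥33, cost 164≤185, time 4≤24, risk 2≤4 — dominates #1.
#6: benefit score 34≥33, cost 133≤185, time 15≤24, risk 1≤4 — dominates #1.
#9: benefit score 70≥33, cost 84≤185, time 11≤24, risk 2≤4 — dominates #1.
Others (#2, #3, #5, #7, #8) are each worse than #1 on at least one objective.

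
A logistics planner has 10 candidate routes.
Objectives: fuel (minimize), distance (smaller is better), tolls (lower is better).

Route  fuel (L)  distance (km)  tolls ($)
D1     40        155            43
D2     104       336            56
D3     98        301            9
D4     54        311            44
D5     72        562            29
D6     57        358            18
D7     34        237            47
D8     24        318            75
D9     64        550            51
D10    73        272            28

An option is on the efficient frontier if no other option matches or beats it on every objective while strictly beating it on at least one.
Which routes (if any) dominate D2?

D1: fuel 40≤104, distance 155≤336, tolls 43≤56 — dominates D2.
D3: fuel 98≤104, distance 301≤336, tolls 9≤56 — dominates D2.
D4: fuel 54≤104, distance 311≤336, tolls 44≤56 — dominates D2.
D7: fuel 34≤104, distance 237≤336, tolls 47≤56 — dominates D2.
D10: fuel 73≤104, distance 272≤336, tolls 28≤56 — dominates D2.
Others (D5, D6, D8, D9) are each worse than D2 on at least one objective.

D1, D3, D4, D7, D10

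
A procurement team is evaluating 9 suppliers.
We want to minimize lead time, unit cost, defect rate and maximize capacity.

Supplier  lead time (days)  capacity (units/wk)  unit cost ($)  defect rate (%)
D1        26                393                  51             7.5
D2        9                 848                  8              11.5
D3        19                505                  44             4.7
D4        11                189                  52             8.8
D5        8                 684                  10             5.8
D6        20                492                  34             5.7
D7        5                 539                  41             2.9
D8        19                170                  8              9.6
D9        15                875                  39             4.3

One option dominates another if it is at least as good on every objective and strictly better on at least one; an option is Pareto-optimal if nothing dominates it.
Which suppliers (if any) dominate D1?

D3, D5, D6, D7, D9

D3: lead time 19≤26, capacity 505≥393, unit cost 44≤51, defect rate 4.7≤7.5 — dominates D1.
D5: lead time 8≤26, capacity 684≥393, unit cost 10≤51, defect rate 5.8≤7.5 — dominates D1.
D6: lead time 20≤26, capacity 492≥393, unit cost 34≤51, defect rate 5.7≤7.5 — dominates D1.
D7: lead time 5≤26, capacity 539≥393, unit cost 41≤51, defect rate 2.9≤7.5 — dominates D1.
D9: lead time 15≤26, capacity 875≥393, unit cost 39≤51, defect rate 4.3≤7.5 — dominates D1.
Others (D2, D4, D8) are each worse than D1 on at least one objective.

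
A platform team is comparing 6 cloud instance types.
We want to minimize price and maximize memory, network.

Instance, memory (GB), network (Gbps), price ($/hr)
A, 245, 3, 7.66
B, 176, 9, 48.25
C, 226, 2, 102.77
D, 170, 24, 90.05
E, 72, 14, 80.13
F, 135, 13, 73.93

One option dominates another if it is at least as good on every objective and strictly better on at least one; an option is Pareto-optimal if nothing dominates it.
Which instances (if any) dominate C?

A: memory 245≥226, network 3≥2, price 7.66≤102.77 — dominates C.
Others (B, D, E, F) are each worse than C on at least one objective.

A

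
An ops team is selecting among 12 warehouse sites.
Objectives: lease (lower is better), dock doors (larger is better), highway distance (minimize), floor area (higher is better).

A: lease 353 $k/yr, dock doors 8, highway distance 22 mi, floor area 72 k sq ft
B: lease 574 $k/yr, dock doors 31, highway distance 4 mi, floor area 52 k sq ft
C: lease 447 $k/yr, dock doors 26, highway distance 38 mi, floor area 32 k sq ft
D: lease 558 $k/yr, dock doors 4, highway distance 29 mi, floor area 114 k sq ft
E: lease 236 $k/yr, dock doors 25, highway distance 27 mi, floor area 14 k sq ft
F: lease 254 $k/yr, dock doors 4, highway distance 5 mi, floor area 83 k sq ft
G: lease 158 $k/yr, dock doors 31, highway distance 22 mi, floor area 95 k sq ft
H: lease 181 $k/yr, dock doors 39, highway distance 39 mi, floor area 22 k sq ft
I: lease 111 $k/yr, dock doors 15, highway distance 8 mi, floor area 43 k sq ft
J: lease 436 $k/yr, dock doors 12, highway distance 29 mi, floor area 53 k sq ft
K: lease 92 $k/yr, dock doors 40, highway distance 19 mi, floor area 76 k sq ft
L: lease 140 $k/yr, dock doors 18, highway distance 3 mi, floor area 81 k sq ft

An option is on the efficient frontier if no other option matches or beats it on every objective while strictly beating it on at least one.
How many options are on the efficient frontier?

7

A: dominated by G (lease 158≤353, dock doors 31≥8, highway distance 22≤22, floor area 95≥72).
B: not dominated.
C: dominated by G (lease 158≤447, dock doors 31≥26, highway distance 22≤38, floor area 95≥32).
D: not dominated (best floor area).
E: dominated by G (lease 158≤236, dock doors 31≥25, highway distance 22≤27, floor area 95≥14).
F: not dominated.
G: not dominated.
H: dominated by K (lease 92≤181, dock doors 40≥39, highway distance 19≤39, floor area 76≥22).
I: not dominated.
J: dominated by G (lease 158≤436, dock doors 31≥12, highway distance 22≤29, floor area 95≥53).
K: not dominated (best lease).
L: not dominated (best highway distance).
Pareto-optimal: B, D, F, G, I, K, L → 7.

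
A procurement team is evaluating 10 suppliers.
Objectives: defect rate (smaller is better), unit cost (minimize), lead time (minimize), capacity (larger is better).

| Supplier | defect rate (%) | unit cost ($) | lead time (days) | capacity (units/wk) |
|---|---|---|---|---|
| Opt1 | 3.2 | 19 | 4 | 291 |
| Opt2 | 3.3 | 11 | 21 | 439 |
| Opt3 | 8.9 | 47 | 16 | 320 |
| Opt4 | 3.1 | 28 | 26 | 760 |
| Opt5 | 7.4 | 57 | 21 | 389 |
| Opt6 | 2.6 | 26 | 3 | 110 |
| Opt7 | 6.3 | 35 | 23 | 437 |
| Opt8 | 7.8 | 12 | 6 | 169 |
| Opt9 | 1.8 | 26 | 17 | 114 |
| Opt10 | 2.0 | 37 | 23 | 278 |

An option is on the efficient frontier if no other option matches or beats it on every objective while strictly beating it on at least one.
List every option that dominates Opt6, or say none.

none

Opt1: worse on defect rate (3.2 vs 2.6).
Opt2: worse on defect rate (3.3 vs 2.6).
Opt3: worse on defect rate (8.9 vs 2.6).
Opt4: worse on defect rate (3.1 vs 2.6).
Opt5: worse on defect rate (7.4 vs 2.6).
Opt7: worse on defect rate (6.3 vs 2.6).
Opt8: worse on defect rate (7.8 vs 2.6).
Opt9: worse on lead time (17 vs 3).
Opt10: worse on unit cost (37 vs 26).
No option dominates Opt6.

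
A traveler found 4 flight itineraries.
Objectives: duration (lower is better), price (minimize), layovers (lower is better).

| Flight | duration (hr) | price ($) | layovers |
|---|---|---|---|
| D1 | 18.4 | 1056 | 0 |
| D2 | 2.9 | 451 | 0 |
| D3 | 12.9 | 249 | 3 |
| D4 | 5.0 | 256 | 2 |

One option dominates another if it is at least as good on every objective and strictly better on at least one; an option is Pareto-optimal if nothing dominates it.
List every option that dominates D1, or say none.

D2: duration 2.9≤18.4, price 451≤1056, layovers 0≤0 — dominates D1.
Others (D3, D4) are each worse than D1 on at least one objective.

D2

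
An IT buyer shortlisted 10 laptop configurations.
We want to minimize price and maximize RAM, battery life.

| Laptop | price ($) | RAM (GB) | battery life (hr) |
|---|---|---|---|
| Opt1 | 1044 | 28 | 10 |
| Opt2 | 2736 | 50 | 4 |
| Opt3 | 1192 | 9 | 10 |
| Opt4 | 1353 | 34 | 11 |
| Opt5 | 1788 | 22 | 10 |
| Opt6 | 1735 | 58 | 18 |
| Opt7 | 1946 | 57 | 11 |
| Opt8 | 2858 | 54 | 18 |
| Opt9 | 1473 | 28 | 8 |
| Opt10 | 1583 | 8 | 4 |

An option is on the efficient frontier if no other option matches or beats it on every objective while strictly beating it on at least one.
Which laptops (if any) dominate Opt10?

Opt1, Opt3, Opt4, Opt9

Opt1: price 1044≤1583, RAM 28≥8, battery life 10≥4 — dominates Opt10.
Opt3: price 1192≤1583, RAM 9≥8, battery life 10≥4 — dominates Opt10.
Opt4: price 1353≤1583, RAM 34≥8, battery life 11≥4 — dominates Opt10.
Opt9: price 1473≤1583, RAM 28≥8, battery life 8≥4 — dominates Opt10.
Others (Opt2, Opt5, Opt6, Opt7, Opt8) are each worse than Opt10 on at least one objective.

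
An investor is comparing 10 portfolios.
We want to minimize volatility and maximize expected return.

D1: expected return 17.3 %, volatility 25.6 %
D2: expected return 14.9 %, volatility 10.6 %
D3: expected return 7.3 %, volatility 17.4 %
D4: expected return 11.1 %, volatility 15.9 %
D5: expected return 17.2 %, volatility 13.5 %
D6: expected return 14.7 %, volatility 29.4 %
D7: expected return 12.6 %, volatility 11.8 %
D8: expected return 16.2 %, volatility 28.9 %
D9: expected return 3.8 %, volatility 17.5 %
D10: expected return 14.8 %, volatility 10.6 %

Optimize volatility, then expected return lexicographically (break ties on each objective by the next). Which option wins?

First minimize volatility: best is 10.6, kept {D2, D10}.
Then maximize expected return: best is 14.9, kept {D2}.

D2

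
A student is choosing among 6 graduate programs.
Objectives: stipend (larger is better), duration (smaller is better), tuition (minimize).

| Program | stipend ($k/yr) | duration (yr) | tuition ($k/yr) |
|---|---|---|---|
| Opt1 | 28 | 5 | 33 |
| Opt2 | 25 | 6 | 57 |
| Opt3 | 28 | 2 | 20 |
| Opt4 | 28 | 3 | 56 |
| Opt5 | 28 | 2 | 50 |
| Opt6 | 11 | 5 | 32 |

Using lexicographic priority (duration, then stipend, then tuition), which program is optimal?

Opt3

First minimize duration: best is 2, kept {Opt3, Opt5}.
Then maximize stipend: best is 28, kept {Opt3, Opt5}.
Then minimize tuition: best is 20, kept {Opt3}.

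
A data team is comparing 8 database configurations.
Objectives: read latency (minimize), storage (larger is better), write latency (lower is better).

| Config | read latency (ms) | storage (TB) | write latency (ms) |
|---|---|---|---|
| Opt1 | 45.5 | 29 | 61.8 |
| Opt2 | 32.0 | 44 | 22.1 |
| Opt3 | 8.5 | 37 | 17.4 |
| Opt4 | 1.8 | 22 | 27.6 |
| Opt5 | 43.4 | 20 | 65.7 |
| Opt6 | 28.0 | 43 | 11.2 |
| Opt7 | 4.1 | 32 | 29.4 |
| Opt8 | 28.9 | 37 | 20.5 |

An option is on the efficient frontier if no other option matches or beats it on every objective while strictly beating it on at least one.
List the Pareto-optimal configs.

Opt1: dominated by Opt2 (read latency 32.0≤45.5, storage 44≥29, write latency 22.1≤61.8).
Opt2: not dominated (best storage).
Opt3: not dominated.
Opt4: not dominated (best read latency).
Opt5: dominated by Opt2 (read latency 32.0≤43.4, storage 44≥20, write latency 22.1≤65.7).
Opt6: not dominated (best write latency).
Opt7: not dominated.
Opt8: dominated by Opt3 (read latency 8.5≤28.9, storage 37≥37, write latency 17.4≤20.5).

Opt2, Opt3, Opt4, Opt6, Opt7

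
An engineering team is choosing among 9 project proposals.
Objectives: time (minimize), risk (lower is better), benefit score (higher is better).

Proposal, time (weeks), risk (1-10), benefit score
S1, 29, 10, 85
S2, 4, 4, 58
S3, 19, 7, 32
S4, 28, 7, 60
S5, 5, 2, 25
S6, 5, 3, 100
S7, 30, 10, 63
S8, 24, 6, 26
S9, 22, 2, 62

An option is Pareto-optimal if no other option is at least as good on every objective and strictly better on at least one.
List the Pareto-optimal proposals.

S2, S5, S6, S9

S1: dominated by S6 (time 5≤29, risk 3≤10, benefit score 100≥85).
S2: not dominated (best time).
S3: dominated by S2 (time 4≤19, risk 4≤7, benefit score 58≥32).
S4: dominated by S6 (time 5≤28, risk 3≤7, benefit score 100≥60).
S5: not dominated.
S6: not dominated (best benefit score).
S7: dominated by S1 (time 29≤30, risk 10≤10, benefit score 85≥63).
S8: dominated by S2 (time 4≤24, risk 4≤6, benefit score 58≥26).
S9: not dominated.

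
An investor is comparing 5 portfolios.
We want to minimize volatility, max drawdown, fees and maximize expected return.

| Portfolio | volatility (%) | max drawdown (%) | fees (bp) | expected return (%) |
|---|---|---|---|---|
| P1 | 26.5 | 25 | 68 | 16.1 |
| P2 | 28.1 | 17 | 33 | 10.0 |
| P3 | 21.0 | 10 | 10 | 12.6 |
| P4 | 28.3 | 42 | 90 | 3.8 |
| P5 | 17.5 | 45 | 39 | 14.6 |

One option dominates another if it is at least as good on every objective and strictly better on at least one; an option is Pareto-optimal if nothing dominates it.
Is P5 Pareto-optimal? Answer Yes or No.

Yes

P1: worse on volatility (26.5 vs 17.5).
P2: worse on volatility (28.1 vs 17.5).
P3: worse on volatility (21.0 vs 17.5).
P4: worse on volatility (28.3 vs 17.5).
No option is at least as good as P5 on every objective and strictly better on one.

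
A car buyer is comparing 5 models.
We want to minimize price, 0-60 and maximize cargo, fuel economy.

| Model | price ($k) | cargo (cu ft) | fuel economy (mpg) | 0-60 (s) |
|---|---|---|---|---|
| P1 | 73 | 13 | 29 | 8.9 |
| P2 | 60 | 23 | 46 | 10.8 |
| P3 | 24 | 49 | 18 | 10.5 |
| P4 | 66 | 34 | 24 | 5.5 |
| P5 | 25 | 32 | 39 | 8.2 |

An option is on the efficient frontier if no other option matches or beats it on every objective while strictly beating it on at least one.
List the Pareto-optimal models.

P2, P3, P4, P5

P1: dominated by P5 (price 25≤73, cargo 32≥13, fuel economy 39≥29, 0-60 8.2≤8.9).
P2: not dominated (best fuel economy).
P3: not dominated (best price).
P4: not dominated (best 0-60).
P5: not dominated.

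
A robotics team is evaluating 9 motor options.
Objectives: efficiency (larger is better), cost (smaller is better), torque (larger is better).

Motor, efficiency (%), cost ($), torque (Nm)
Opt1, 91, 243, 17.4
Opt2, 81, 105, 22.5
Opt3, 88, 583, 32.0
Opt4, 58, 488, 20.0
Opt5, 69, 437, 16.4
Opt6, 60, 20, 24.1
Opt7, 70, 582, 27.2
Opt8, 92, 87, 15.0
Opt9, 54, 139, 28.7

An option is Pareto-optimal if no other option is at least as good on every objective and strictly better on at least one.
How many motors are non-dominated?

Opt1: not dominated.
Opt2: not dominated.
Opt3: not dominated (best torque).
Opt4: dominated by Opt2 (efficiency 81≥58, cost 105≤488, torque 22.5≥20.0).
Opt5: dominated by Opt1 (efficiency 91≥69, cost 243≤437, torque 17.4≥16.4).
Opt6: not dominated (best cost).
Opt7: not dominated.
Opt8: not dominated (best efficiency).
Opt9: not dominated.
Pareto-optimal: Opt1, Opt2, Opt3, Opt6, Opt7, Opt8, Opt9 → 7.

7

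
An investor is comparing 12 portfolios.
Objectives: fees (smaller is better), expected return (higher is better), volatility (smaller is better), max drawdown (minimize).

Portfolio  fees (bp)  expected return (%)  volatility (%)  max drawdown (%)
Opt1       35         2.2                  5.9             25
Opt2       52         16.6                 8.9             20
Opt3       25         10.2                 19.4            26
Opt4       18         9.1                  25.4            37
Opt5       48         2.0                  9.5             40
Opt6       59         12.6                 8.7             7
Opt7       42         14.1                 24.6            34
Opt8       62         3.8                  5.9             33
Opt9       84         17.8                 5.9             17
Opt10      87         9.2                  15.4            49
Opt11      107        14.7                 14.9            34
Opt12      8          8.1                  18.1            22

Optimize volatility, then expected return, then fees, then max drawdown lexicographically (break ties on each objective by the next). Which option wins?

Opt9

First minimize volatility: best is 5.9, kept {Opt1, Opt8, Opt9}.
Then maximize expected return: best is 17.8, kept {Opt9}.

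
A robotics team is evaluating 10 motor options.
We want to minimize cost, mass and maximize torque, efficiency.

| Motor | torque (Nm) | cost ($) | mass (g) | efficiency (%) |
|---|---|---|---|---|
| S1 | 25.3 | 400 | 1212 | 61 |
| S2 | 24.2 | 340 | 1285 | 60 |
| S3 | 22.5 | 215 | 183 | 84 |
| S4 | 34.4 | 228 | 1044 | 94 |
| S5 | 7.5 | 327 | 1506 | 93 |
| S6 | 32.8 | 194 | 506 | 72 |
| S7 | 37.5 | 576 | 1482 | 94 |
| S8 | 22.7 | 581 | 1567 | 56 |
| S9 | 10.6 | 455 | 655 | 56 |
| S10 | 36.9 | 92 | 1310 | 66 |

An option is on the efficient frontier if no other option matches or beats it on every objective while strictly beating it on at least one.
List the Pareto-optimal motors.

S1: dominated by S4 (torque 34.4≥25.3, cost 228≤400, mass 1044≤1212, efficiency 94≥61).
S2: dominated by S4 (torque 34.4≥24.2, cost 228≤340, mass 1044≤1285, efficiency 94≥60).
S3: not dominated (best mass).
S4: not dominated.
S5: dominated by S4 (torque 34.4≥7.5, cost 228≤327, mass 1044≤1506, efficiency 94≥93).
S6: not dominated.
S7: not dominated (best torque).
S8: dominated by S1 (torque 25.3≥22.7, cost 400≤581, mass 1212≤1567, efficiency 61≥56).
S9: dominated by S3 (torque 22.5≥10.6, cost 215≤455, mass 183≤655, efficiency 84≥56).
S10: not dominated (best cost).

S3, S4, S6, S7, S10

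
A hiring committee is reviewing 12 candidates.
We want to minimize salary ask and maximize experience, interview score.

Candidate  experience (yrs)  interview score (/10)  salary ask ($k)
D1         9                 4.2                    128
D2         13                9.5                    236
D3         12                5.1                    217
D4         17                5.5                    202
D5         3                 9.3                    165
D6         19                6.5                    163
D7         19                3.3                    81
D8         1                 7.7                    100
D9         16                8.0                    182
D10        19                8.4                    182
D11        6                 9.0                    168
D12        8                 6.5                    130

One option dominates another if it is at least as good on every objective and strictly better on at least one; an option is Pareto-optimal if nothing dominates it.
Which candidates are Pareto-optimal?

D1: not dominated.
D2: not dominated (best interview score).
D3: dominated by D4 (experience 17≥12, interview score 5.5≥5.1, salary ask 202≤217).
D4: dominated by D6 (experience 19≥17, interview score 6.5≥5.5, salary ask 163≤202).
D5: not dominated.
D6: not dominated.
D7: not dominated (best salary ask).
D8: not dominated.
D9: dominated by D10 (experience 19≥16, interview score 8.4≥8.0, salary ask 182≤182).
D10: not dominated.
D11: not dominated.
D12: not dominated.

D1, D2, D5, D6, D7, D8, D10, D11, D12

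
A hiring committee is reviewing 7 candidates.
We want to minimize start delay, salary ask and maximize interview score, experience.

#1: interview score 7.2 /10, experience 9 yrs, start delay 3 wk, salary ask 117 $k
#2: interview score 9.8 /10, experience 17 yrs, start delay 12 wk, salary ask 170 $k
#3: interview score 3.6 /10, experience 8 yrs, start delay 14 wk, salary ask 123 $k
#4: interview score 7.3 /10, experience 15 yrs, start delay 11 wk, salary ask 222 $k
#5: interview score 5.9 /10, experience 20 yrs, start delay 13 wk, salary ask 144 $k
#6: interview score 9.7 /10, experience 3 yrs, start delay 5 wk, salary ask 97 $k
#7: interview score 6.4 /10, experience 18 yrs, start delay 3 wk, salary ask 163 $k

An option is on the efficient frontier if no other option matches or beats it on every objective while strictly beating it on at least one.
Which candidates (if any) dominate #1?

none

#2: worse on start delay (12 vs 3).
#3: worse on interview score (3.6 vs 7.2).
#4: worse on start delay (11 vs 3).
#5: worse on interview score (5.9 vs 7.2).
#6: worse on experience (3 vs 9).
#7: worse on interview score (6.4 vs 7.2).
No option dominates #1.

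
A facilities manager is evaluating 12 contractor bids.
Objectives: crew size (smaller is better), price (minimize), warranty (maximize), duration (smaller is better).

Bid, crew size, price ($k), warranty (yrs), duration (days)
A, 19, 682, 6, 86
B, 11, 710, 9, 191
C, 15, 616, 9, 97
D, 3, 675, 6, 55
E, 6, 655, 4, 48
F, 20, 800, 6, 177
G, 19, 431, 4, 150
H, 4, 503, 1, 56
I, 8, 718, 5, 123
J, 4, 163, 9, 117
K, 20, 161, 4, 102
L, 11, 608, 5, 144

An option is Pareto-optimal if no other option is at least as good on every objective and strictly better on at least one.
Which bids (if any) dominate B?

J: crew size 4≤11, price 163≤710, warranty 9≥9, duration 117≤191 — dominates B.
Others (A, C, D, E, F, G, H, I, K, L) are each worse than B on at least one objective.

J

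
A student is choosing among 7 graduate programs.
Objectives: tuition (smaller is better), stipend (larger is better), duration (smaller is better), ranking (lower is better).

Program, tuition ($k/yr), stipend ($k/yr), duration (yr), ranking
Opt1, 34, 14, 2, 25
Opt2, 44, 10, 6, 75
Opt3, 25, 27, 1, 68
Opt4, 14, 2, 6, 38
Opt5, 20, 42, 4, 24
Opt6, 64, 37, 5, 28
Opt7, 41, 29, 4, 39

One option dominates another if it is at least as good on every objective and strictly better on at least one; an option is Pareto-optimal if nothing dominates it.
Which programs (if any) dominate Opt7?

Opt5

Opt5: tuition 20≤41, stipend 42≥29, duration 4≤4, ranking 24≤39 — dominates Opt7.
Others (Opt1, Opt2, Opt3, Opt4, Opt6) are each worse than Opt7 on at least one objective.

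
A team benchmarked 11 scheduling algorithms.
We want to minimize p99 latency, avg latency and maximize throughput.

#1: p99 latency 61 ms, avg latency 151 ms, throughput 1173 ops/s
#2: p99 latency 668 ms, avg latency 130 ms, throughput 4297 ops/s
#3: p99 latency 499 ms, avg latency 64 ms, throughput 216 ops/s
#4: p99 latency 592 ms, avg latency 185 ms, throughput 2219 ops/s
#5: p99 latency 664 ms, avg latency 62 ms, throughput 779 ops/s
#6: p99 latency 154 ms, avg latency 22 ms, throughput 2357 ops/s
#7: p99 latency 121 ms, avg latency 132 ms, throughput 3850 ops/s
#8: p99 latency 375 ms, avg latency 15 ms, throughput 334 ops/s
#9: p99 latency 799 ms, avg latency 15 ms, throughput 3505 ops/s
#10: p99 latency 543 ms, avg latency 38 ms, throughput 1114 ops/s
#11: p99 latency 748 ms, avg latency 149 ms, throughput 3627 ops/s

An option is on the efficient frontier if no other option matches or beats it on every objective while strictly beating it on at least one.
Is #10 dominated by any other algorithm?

#6 vs #10: p99 latency 154≤543, avg latency 22≤38, throughput 2357≥1114 — #6 is at least as good on every objective and strictly better on at least one, so #6 dominates #10.

Yes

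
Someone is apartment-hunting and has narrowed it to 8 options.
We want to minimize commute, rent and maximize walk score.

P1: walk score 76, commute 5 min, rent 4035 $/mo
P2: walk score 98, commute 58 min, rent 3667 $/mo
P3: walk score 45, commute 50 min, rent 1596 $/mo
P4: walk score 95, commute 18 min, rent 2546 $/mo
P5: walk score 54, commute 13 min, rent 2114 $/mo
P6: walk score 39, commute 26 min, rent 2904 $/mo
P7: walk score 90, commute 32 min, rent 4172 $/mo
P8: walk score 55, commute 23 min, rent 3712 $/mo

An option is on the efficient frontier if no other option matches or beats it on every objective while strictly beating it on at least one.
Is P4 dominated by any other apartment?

No

P1: worse on walk score (76 vs 95).
P2: worse on commute (58 vs 18).
P3: worse on walk score (45 vs 95).
P5: worse on walk score (54 vs 95).
P6: worse on walk score (39 vs 95).
P7: worse on walk score (90 vs 95).
P8: worse on walk score (55 vs 95).
No option is at least as good as P4 on every objective and strictly better on one.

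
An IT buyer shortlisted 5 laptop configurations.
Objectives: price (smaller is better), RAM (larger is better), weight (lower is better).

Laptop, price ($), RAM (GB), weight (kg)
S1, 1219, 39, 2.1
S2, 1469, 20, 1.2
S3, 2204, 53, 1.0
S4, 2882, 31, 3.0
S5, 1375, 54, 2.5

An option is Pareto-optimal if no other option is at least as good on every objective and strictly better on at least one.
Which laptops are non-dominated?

S1, S2, S3, S5

S1: not dominated (best price).
S2: not dominated.
S3: not dominated (best weight).
S4: dominated by S1 (price 1219≤2882, RAM 39≥31, weight 2.1≤3.0).
S5: not dominated (best RAM).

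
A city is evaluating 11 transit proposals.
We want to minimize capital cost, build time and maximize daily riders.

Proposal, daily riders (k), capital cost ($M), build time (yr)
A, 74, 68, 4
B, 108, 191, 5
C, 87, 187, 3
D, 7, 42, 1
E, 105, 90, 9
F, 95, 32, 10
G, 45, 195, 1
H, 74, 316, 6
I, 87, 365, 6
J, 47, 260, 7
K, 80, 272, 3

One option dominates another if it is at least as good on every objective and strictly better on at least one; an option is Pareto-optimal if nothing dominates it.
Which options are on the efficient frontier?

A: not dominated.
B: not dominated (best daily riders).
C: not dominated.
D: not dominated.
E: not dominated.
F: not dominated (best capital cost).
G: not dominated.
H: dominated by A (daily riders 74≥74, capital cost 68≤316, build time 4≤6).
I: dominated by B (daily riders 108≥87, capital cost 191≤365, build time 5≤6).
J: dominated by A (daily riders 74≥47, capital cost 68≤260, build time 4≤7).
K: dominated by C (daily riders 87≥80, capital cost 187≤272, build time 3≤3).

A, B, C, D, E, F, G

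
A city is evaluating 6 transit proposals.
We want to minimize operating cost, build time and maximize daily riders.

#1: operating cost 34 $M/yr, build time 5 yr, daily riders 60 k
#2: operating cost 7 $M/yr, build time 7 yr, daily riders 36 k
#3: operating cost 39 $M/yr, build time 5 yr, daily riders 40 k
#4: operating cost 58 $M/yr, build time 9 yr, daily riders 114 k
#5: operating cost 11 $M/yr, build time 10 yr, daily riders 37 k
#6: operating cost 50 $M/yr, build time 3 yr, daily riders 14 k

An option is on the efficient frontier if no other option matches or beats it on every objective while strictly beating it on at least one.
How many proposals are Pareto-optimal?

#1: not dominated.
#2: not dominated (best operating cost).
#3: dominated by #1 (operating cost 34≤39, build time 5≤5, daily riders 60≥40).
#4: not dominated (best daily riders).
#5: not dominated.
#6: not dominated (best build time).
Pareto-optimal: #1, #2, #4, #5, #6 → 5.

5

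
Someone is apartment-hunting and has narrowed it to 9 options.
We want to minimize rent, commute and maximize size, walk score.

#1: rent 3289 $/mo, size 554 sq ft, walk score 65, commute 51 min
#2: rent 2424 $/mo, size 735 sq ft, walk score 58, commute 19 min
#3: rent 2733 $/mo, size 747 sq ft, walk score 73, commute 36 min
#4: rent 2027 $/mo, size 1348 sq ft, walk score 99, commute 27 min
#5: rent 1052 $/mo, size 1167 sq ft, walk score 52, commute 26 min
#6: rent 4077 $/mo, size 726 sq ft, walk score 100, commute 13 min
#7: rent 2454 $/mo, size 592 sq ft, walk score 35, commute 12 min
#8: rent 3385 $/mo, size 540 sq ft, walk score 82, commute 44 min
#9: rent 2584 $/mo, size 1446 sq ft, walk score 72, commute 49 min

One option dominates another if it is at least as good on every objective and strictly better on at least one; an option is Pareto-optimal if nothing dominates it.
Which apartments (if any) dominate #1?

#3: rent 2733≤3289, size 747≥554, walk score 73≥65, commute 36≤51 — dominates #1.
#4: rent 2027≤3289, size 1348≥554, walk score 99≥65, commute 27≤51 — dominates #1.
#9: rent 2584≤3289, size 1446≥554, walk score 72≥65, commute 49≤51 — dominates #1.
Others (#2, #5, #6, #7, #8) are each worse than #1 on at least one objective.

#3, #4, #9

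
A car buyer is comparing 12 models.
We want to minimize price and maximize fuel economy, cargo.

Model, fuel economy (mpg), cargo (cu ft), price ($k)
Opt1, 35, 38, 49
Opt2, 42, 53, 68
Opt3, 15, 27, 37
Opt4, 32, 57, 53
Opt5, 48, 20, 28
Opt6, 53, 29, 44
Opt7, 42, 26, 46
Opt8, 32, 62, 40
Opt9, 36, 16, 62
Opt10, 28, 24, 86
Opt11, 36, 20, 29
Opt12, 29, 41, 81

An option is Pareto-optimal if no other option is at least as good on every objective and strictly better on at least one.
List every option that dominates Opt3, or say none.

none

Opt1: worse on price (49 vs 37).
Opt2: worse on price (68 vs 37).
Opt4: worse on price (53 vs 37).
Opt5: worse on cargo (20 vs 27).
Opt6: worse on price (44 vs 37).
Opt7: worse on cargo (26 vs 27).
Opt8: worse on price (40 vs 37).
Opt9: worse on cargo (16 vs 27).
Opt10: worse on cargo (24 vs 27).
Opt11: worse on cargo (20 vs 27).
Opt12: worse on price (81 vs 37).
No option dominates Opt3.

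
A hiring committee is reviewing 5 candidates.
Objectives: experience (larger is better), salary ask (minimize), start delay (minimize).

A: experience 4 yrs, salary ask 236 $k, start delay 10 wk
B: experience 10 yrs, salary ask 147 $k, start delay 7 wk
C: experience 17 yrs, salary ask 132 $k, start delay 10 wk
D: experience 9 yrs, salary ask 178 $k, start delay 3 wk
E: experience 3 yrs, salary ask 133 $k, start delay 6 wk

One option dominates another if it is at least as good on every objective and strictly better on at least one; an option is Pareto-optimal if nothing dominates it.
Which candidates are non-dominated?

A: dominated by B (experience 10≥4, salary ask 147≤236, start delay 7≤10).
B: not dominated.
C: not dominated (best experience).
D: not dominated (best start delay).
E: not dominated.

B, C, D, E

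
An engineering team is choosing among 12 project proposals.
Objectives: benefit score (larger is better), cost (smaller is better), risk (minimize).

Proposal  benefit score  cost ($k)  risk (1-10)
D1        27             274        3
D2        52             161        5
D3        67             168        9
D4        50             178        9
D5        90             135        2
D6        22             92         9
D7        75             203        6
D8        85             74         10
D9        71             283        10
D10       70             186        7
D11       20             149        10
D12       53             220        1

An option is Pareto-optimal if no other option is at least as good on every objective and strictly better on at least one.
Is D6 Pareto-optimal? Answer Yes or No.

D1: worse on cost (274 vs 92).
D2: worse on cost (161 vs 92).
D3: worse on cost (168 vs 92).
D4: worse on cost (178 vs 92).
D5: worse on cost (135 vs 92).
D7: worse on cost (203 vs 92).
D8: worse on risk (10 vs 9).
D9: worse on cost (283 vs 92).
D10: worse on cost (186 vs 92).
D11: worse on benefit score (20 vs 22).
D12: worse on cost (220 vs 92).
No option is at least as good as D6 on every objective and strictly better on one.

Yes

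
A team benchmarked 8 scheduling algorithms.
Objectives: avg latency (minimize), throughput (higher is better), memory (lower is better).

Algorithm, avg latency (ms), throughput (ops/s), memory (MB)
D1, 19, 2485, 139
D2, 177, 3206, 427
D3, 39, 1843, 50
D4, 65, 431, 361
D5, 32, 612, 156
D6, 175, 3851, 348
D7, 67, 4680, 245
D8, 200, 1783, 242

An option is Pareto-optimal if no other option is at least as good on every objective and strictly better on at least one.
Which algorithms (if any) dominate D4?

D1: avg latency 19≤65, throughput 2485≥431, memory 139≤361 — dominates D4.
D3: avg latency 39≤65, throughput 1843≥431, memory 50≤361 — dominates D4.
D5: avg latency 32≤65, throughput 612≥431, memory 156≤361 — dominates D4.
Others (D2, D6, D7, D8) are each worse than D4 on at least one objective.

D1, D3, D5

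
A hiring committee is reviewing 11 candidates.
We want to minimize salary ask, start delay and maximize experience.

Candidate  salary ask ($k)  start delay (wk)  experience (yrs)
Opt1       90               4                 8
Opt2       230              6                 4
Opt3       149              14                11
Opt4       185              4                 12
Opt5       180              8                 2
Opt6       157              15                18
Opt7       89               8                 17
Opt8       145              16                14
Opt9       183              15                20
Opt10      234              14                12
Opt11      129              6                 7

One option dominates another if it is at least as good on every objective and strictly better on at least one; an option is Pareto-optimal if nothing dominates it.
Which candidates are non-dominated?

Opt1: not dominated.
Opt2: dominated by Opt1 (salary ask 90≤230, start delay 4≤6, experience 8≥4).
Opt3: dominated by Opt7 (salary ask 89≤149, start delay 8≤14, experience 17≥11).
Opt4: not dominated.
Opt5: dominated by Opt1 (salary ask 90≤180, start delay 4≤8, experience 8≥2).
Opt6: not dominated.
Opt7: not dominated (best salary ask).
Opt8: dominated by Opt7 (salary ask 89≤145, start delay 8≤16, experience 17≥14).
Opt9: not dominated (best experience).
Opt10: dominated by Opt4 (salary ask 185≤234, start delay 4≤14, experience 12≥12).
Opt11: dominated by Opt1 (salary ask 90≤129, start delay 4≤6, experience 8≥7).

Opt1, Opt4, Opt6, Opt7, Opt9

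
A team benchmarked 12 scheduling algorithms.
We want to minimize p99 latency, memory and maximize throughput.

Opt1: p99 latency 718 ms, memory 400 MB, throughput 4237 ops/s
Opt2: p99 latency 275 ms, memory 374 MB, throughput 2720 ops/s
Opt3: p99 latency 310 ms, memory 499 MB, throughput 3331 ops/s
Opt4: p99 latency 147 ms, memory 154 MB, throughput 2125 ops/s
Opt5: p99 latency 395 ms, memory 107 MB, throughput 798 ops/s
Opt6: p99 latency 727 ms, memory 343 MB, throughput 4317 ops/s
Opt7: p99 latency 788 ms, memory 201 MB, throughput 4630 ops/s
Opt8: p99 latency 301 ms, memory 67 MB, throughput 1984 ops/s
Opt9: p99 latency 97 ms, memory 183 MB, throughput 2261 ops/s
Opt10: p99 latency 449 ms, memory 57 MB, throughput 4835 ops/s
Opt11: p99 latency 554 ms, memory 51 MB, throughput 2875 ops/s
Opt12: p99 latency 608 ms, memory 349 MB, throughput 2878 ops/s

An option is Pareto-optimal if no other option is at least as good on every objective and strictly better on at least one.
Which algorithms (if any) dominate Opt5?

Opt8: p99 latency 301≤395, memory 67≤107, throughput 1984≥798 — dominates Opt5.
Others (Opt1, Opt2, Opt3, Opt4, Opt6, Opt7, Opt9, Opt10, Opt11, Opt12) are each worse than Opt5 on at least one objective.

Opt8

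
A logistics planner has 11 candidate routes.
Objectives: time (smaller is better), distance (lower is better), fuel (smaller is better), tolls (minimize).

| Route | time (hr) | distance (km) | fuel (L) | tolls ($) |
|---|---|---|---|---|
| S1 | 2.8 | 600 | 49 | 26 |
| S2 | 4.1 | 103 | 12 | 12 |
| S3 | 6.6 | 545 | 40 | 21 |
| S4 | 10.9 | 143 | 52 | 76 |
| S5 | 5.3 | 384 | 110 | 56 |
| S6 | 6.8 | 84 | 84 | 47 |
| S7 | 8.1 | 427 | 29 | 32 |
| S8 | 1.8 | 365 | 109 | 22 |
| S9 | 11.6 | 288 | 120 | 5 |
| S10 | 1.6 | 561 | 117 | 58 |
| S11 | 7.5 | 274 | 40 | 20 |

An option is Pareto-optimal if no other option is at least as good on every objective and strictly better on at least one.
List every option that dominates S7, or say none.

S2

S2: time 4.1≤8.1, distance 103≤427, fuel 12≤29, tolls 12≤32 — dominates S7.
Others (S1, S3, S4, S5, S6, S8, S9, S10, S11) are each worse than S7 on at least one objective.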